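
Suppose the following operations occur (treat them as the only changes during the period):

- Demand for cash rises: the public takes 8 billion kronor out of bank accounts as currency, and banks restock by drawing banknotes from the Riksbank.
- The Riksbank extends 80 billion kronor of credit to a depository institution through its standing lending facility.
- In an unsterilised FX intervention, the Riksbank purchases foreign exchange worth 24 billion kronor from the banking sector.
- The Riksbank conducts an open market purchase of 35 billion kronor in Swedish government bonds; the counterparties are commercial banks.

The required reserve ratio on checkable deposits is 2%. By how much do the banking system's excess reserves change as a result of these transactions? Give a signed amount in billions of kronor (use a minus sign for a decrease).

+131.16 billion

Currency withdrawal 8 billion kronor: reserves −8B, deposits −8B.
Discount-window loan 80 billion kronor: reserves +80B, deposits 0.
FX purchase 24 billion kronor: reserves +24B, deposits 0.
OMO purchase (from banks) 35 billion kronor: reserves +35B, deposits 0.
Totals: Δreserves = +131B, Δdeposits = −8B.
Δrequired reserves = 2% × −8B = −0.16B.
Δexcess reserves = Δreserves − Δrequired = +131B − (−0.16B) = +131.16 billion.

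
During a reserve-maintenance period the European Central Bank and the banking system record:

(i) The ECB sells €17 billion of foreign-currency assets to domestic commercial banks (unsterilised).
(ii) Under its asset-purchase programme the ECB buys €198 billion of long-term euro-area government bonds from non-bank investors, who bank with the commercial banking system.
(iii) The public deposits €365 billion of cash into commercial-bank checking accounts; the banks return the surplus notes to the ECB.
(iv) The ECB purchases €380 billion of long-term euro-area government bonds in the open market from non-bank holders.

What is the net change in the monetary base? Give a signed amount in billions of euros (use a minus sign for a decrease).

FX sale €17 billion: ECB balance sheet contracts → −€17B.
Asset purchase (from non-banks) €198 billion: ECB balance sheet expands → +€198B.
Currency deposit €365 billion: just a shift between currency and reserves — both are base money → 0.
Asset purchase (from non-banks) €380 billion: ECB balance sheet expands → +€380B.
Net: −17 + 198 + 0 + 380 = +€561 billion.

+€561 billion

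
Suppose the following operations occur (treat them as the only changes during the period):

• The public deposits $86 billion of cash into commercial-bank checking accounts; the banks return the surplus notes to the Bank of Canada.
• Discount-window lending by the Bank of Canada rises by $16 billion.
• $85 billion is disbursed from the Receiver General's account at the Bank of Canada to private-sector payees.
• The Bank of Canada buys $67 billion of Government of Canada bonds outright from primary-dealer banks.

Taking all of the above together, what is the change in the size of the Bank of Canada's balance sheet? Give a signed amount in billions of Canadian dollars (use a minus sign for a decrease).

+$83 billion

Currency deposit $86 billion: only the composition of liabilities changes → 0.
Discount-window loan $16 billion: a Bank of Canada asset is acquired → +$16B.
Government spending $85 billion: only the composition of liabilities changes → 0.
OMO purchase (from banks) $67 billion: a Bank of Canada asset is acquired → +$67B.
Net: 0 + 16 + 0 + 67 = +$83 billion.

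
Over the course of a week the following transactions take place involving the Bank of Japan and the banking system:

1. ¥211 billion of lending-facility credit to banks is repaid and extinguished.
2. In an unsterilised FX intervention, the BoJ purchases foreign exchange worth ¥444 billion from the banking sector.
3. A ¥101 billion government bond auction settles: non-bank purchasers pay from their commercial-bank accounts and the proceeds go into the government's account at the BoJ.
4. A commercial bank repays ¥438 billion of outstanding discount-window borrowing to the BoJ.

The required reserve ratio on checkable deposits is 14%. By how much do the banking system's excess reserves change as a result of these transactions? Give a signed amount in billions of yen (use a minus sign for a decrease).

Discount-window repayment ¥211 billion: reserves −¥211B, deposits 0.
FX purchase ¥444 billion: reserves +¥444B, deposits 0.
Government account inflow ¥101 billion: reserves −¥101B, deposits −¥101B.
Discount-window repayment ¥438 billion: reserves −¥438B, deposits 0.
Totals: Δreserves = −¥306B, Δdeposits = −¥101B.
Δrequired reserves = 14% × −¥101B = −¥14.14B.
Δexcess reserves = Δreserves − Δrequired = −¥306B − (−¥14.14B) = -¥291.86 billion.

-¥291.86 billion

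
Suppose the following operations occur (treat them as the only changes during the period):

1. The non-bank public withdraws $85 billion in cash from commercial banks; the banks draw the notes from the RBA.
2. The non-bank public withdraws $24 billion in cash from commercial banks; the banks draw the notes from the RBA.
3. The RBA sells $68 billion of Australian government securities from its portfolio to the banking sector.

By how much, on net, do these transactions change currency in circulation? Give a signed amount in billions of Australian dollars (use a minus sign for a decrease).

+$109 billion

Currency withdrawal $85 billion: notes leave the central bank → +$85B.
Currency withdrawal $24 billion: notes leave the central bank → +$24B.
OMO sale (to banks) $68 billion: no currency enters or leaves circulation → 0.
Net: 85 + 24 + 0 = +$109 billion.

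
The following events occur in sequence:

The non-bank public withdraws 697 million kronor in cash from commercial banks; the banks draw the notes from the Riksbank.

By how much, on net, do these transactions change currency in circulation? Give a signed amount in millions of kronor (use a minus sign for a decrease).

+697 million

Currency withdrawal 697 million kronor: notes leave the central bank → +697M.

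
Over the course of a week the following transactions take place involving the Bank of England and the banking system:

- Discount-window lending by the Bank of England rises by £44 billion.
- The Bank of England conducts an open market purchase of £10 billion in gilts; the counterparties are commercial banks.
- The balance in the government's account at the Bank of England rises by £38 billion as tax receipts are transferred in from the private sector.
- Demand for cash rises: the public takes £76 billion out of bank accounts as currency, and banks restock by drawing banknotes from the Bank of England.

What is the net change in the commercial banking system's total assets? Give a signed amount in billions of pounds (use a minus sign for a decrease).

-£70 billion

Bank of England balance sheet:
  Assets:      Securities +£10B, Loans to banks +£44B
  Liabilities: Bank reserves −£60B, Currency in circulation +£76B, Government deposits +£38B
Commercial banking system:
  Assets:      Reserves at CB −£60B, Securities −£10B
  Liabilities: Checkable deposits −£114B, Borrowings from CB +£44B
Change in total bank assets = -£70 billion.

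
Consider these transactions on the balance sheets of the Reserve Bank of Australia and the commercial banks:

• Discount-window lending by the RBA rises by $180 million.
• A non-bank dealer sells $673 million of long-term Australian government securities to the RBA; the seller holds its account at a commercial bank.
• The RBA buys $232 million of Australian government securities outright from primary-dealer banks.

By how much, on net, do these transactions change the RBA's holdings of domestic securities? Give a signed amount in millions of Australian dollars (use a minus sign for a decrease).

+$905 million

RBA balance sheet:
  Assets:      Securities +$905M, Loans to banks +$180M
  Liabilities: Bank reserves +$1085M
So the change in the RBA's holdings of domestic securities is +$905 million.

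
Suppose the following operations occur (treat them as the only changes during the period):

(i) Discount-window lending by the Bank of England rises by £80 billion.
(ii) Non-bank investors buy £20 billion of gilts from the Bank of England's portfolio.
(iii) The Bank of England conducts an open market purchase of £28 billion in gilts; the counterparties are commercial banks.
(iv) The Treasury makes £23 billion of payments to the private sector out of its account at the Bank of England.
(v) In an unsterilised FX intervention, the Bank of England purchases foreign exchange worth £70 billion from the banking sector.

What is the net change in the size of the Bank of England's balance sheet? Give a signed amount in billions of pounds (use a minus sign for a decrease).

+£158 billion

Discount-window loan £80 billion: a Bank of England asset is acquired → +£80B.
Asset sale (to non-banks) £20 billion: a Bank of England asset is shed → −£20B.
OMO purchase (from banks) £28 billion: a Bank of England asset is acquired → +£28B.
Government spending £23 billion: only the composition of liabilities changes → 0.
FX purchase £70 billion: a Bank of England asset is acquired → +£70B.
Net: 80 − 20 + 28 + 0 + 70 = +£158 billion.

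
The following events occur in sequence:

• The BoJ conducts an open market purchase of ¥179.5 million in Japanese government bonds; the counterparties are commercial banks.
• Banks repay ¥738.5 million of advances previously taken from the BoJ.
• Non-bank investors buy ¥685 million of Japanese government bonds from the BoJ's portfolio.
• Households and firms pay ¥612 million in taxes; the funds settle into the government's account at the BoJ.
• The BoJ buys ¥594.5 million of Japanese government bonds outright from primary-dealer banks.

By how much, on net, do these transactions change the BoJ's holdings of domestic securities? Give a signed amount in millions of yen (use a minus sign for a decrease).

BoJ balance sheet:
  Assets:      Securities +¥89M, Loans to banks −¥738.5M
  Liabilities: Bank reserves −¥1261.5M, Government deposits +¥612M
Commercial banking system:
  Assets:      Reserves at CB −¥1261.5M, Securities −¥774M
  Liabilities: Checkable deposits −¥1297M, Borrowings from CB −¥738.5M
So the change in the BoJ's holdings of domestic securities is +¥89 million.

+¥89 million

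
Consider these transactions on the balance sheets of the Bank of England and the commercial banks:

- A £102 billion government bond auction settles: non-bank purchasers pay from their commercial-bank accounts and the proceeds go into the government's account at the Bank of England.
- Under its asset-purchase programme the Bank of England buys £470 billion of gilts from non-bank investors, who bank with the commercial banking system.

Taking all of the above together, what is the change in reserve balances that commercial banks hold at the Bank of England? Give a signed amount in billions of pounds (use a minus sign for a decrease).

Bank of England balance sheet:
  Assets:      Securities +£470B
  Liabilities: Bank reserves +£368B, Government deposits +£102B
Commercial banking system:
  Assets:      Reserves at CB +£368B
  Liabilities: Checkable deposits +£368B
So the change in reserve balances that commercial banks hold at the Bank of England is +£368 billion.

+£368 billion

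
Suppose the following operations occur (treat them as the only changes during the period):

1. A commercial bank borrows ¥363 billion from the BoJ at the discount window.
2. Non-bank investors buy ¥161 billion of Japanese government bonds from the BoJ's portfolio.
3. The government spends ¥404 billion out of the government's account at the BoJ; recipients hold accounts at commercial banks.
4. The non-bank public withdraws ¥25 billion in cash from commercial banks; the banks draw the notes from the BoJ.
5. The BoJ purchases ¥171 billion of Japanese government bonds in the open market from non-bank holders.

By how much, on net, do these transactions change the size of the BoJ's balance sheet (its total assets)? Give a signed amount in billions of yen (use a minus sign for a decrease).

+¥373 billion

Discount-window loan ¥363 billion: a BoJ asset is acquired → +¥363B.
Asset sale (to non-banks) ¥161 billion: a BoJ asset is shed → −¥161B.
Government spending ¥404 billion: only the composition of liabilities changes → 0.
Currency withdrawal ¥25 billion: only the composition of liabilities changes → 0.
Asset purchase (from non-banks) ¥171 billion: a BoJ asset is acquired → +¥171B.
Net: 363 − 161 + 0 + 0 + 171 = +¥373 billion.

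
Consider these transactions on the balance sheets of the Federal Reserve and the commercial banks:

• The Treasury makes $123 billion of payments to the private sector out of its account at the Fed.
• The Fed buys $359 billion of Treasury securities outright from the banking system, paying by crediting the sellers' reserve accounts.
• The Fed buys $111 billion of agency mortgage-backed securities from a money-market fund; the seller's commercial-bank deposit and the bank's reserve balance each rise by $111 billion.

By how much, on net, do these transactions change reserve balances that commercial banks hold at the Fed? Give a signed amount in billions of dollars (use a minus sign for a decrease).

Government spending $123 billion: government payments flow into bank reserve accounts → +$123B.
OMO purchase (from banks) $359 billion: the Fed pays by crediting reserve accounts → +$359B.
Asset purchase (from non-banks) $111 billion: the Fed pays by crediting reserve accounts → +$111B.
Net: 123 + 359 + 111 = +$593 billion.

+$593 billion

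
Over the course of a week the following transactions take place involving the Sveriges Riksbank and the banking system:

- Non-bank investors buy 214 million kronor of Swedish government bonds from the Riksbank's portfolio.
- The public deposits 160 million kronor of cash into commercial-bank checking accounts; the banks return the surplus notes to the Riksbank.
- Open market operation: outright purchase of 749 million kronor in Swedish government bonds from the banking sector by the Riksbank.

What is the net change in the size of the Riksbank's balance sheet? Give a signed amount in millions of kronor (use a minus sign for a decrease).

+535 million

Asset sale (to non-banks) 214 million kronor: a Riksbank asset is shed → −214M.
Currency deposit 160 million kronor: only the composition of liabilities changes → 0.
OMO purchase (from banks) 749 million kronor: a Riksbank asset is acquired → +749M.
Net: −214 + 0 + 749 = +535 million.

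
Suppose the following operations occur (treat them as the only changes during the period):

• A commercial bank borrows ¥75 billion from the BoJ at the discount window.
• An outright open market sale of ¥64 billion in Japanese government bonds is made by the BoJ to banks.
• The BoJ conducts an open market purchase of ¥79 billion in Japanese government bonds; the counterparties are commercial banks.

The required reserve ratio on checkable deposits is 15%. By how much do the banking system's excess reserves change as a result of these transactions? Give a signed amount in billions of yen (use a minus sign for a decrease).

Discount-window loan ¥75 billion: reserves +¥75B, deposits 0.
OMO sale (to banks) ¥64 billion: reserves −¥64B, deposits 0.
OMO purchase (from banks) ¥79 billion: reserves +¥79B, deposits 0.
Totals: Δreserves = +¥90B, Δdeposits = 0.
Δrequired reserves = 15% × 0 = 0.
Δexcess reserves = Δreserves − Δrequired = +¥90B − (0) = +¥90 billion.

+¥90 billion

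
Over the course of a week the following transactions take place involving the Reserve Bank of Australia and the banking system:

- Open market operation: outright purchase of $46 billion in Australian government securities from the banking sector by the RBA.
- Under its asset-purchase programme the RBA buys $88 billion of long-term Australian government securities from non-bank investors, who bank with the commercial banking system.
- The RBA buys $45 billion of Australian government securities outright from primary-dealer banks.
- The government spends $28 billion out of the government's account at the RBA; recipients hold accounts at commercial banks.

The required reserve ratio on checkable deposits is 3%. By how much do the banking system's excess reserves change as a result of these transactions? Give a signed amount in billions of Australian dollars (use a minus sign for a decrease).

OMO purchase (from banks) $46 billion: reserves +$46B, deposits 0.
Asset purchase (from non-banks) $88 billion: reserves +$88B, deposits +$88B.
OMO purchase (from banks) $45 billion: reserves +$45B, deposits 0.
Government spending $28 billion: reserves +$28B, deposits +$28B.
Totals: Δreserves = +$207B, Δdeposits = +$116B.
Δrequired reserves = 3% × +$116B = +$3.48B.
Δexcess reserves = Δreserves − Δrequired = +$207B − (+$3.48B) = +$203.52 billion.

+$203.52 billion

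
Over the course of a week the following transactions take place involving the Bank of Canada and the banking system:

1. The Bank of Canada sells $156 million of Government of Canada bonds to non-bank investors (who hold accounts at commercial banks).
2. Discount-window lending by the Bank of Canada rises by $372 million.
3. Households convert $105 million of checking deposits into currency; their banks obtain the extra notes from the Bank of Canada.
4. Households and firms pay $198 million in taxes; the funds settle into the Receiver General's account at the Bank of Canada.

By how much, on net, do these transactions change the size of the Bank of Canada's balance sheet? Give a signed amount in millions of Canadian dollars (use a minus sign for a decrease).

+$216 million

Asset sale (to non-banks) $156 million: a Bank of Canada asset is shed → −$156M.
Discount-window loan $372 million: a Bank of Canada asset is acquired → +$372M.
Currency withdrawal $105 million: only the composition of liabilities changes → 0.
Government account inflow $198 million: only the composition of liabilities changes → 0.
Net: −156 + 372 + 0 + 0 = +$216 million.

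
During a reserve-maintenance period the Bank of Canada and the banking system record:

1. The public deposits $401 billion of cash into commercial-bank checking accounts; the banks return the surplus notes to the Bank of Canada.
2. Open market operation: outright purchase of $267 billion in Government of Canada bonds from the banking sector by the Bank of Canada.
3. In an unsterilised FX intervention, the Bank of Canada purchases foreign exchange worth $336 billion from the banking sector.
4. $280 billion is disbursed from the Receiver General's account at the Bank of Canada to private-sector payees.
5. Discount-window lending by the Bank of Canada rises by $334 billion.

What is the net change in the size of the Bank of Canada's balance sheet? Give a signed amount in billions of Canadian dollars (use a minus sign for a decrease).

Currency deposit $401 billion: only the composition of liabilities changes → 0.
OMO purchase (from banks) $267 billion: a Bank of Canada asset is acquired → +$267B.
FX purchase $336 billion: a Bank of Canada asset is acquired → +$336B.
Government spending $280 billion: only the composition of liabilities changes → 0.
Discount-window loan $334 billion: a Bank of Canada asset is acquired → +$334B.
Net: 0 + 267 + 336 + 0 + 334 = +$937 billion.

+$937 billion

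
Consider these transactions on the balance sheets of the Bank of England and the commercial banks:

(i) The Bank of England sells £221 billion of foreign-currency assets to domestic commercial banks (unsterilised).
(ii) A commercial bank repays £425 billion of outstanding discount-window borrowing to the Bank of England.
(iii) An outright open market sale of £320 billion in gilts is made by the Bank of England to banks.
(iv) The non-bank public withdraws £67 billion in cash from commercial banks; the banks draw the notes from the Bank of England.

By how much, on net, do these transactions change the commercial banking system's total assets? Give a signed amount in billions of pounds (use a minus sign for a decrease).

Bank of England balance sheet:
  Assets:      Securities −£320B, Loans to banks −£425B, Foreign assets −£221B
  Liabilities: Bank reserves −£1033B, Currency in circulation +£67B
Commercial banking system:
  Assets:      Reserves at CB −£1033B, Securities +£320B, Foreign assets +£221B
  Liabilities: Checkable deposits −£67B, Borrowings from CB −£425B
Change in total bank assets = -£492 billion.

-£492 billion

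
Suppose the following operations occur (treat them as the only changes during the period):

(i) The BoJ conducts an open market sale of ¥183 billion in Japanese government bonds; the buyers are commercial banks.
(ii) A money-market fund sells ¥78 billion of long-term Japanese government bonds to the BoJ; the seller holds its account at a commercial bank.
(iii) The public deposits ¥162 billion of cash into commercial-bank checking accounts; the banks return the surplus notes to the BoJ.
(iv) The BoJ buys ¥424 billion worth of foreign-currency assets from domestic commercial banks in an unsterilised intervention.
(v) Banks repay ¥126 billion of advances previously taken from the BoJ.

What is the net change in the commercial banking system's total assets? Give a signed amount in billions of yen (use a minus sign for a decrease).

OMO sale (to banks) ¥183 billion: just an asset swap on bank balance sheets → 0.
Asset purchase (from non-banks) ¥78 billion: bank balance sheets expand → +¥78B.
Currency deposit ¥162 billion: bank balance sheets expand → +¥162B.
FX purchase ¥424 billion: just an asset swap on bank balance sheets → 0.
Discount-window repayment ¥126 billion: bank balance sheets shrink → −¥126B.
Net: 0 + 78 + 162 + 0 − 126 = +¥114 billion.

+¥114 billion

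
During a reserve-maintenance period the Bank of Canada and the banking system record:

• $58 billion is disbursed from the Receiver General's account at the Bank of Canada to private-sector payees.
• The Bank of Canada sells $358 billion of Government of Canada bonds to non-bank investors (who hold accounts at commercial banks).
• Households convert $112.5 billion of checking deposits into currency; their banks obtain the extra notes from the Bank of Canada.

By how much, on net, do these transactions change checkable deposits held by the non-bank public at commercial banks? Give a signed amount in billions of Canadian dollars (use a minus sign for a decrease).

-$412.5 billion

Bank of Canada balance sheet:
  Assets:      Securities −$358B
  Liabilities: Bank reserves −$412.5B, Currency in circulation +$112.5B, Government deposits −$58B
Commercial banking system:
  Assets:      Reserves at CB −$412.5B
  Liabilities: Checkable deposits −$412.5B
So the change in checkable deposits held by the non-bank public at commercial banks is -$412.5 billion.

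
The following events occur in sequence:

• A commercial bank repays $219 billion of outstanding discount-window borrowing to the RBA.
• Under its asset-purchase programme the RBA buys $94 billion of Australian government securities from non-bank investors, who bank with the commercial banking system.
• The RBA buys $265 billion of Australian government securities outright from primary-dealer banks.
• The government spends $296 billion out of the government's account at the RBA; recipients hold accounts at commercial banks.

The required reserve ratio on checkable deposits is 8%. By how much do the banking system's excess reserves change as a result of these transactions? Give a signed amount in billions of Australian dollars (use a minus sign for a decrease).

+$404.8 billion

Discount-window repayment $219 billion: reserves −$219B, deposits 0.
Asset purchase (from non-banks) $94 billion: reserves +$94B, deposits +$94B.
OMO purchase (from banks) $265 billion: reserves +$265B, deposits 0.
Government spending $296 billion: reserves +$296B, deposits +$296B.
Totals: Δreserves = +$436B, Δdeposits = +$390B.
Δrequired reserves = 8% × +$390B = +$31.2B.
Δexcess reserves = Δreserves − Δrequired = +$436B − (+$31.2B) = +$404.8 billion.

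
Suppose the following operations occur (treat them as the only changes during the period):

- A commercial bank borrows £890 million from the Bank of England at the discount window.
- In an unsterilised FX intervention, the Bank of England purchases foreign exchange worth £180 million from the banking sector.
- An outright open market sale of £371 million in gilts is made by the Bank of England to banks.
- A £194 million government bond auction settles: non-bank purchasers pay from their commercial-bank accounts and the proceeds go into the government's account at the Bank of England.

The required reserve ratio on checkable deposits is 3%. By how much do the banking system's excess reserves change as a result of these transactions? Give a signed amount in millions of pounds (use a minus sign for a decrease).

+£510.82 million

Discount-window loan £890 million: reserves +£890M, deposits 0.
FX purchase £180 million: reserves +£180M, deposits 0.
OMO sale (to banks) £371 million: reserves −£371M, deposits 0.
Government account inflow £194 million: reserves −£194M, deposits −£194M.
Totals: Δreserves = +£505M, Δdeposits = −£194M.
Δrequired reserves = 3% × −£194M = −£5.82M.
Δexcess reserves = Δreserves − Δrequired = +£505M − (−£5.82M) = +£510.82 million.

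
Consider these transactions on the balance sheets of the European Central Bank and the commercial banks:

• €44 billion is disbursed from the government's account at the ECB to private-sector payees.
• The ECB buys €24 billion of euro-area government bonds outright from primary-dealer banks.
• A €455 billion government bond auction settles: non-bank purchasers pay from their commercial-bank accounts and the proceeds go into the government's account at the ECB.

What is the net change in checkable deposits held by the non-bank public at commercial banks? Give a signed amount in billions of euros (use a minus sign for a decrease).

ECB balance sheet:
  Assets:      Securities +€24B
  Liabilities: Bank reserves −€387B, Government deposits +€411B
Commercial banking system:
  Assets:      Reserves at CB −€387B, Securities −€24B
  Liabilities: Checkable deposits −€411B
So the change in checkable deposits held by the non-bank public at commercial banks is -€411 billion.

-€411 billion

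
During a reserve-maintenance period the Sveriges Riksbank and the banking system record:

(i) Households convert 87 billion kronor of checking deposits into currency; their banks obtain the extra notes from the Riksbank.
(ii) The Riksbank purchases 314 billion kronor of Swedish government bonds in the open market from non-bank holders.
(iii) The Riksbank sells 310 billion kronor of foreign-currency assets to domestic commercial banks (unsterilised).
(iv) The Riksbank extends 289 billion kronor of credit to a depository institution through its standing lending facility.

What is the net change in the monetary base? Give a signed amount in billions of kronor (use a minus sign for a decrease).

Currency withdrawal 87 billion kronor: just a shift between currency and reserves — both are base money → 0.
Asset purchase (from non-banks) 314 billion kronor: Riksbank balance sheet expands → +314B.
FX sale 310 billion kronor: Riksbank balance sheet contracts → −310B.
Discount-window loan 289 billion kronor: Riksbank balance sheet expands → +289B.
Net: 0 + 314 − 310 + 289 = +293 billion.

+293 billion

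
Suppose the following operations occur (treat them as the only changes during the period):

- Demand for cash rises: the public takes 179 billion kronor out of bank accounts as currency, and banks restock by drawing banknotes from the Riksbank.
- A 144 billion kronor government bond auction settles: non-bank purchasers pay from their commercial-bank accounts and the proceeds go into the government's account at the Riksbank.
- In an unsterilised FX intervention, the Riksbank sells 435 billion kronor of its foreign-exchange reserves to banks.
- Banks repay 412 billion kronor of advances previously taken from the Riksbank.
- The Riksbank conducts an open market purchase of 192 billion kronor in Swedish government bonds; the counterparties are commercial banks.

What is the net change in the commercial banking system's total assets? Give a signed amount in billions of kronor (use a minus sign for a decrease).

Riksbank balance sheet:
  Assets:      Securities +192B, Loans to banks −412B, Foreign assets −435B
  Liabilities: Bank reserves −978B, Currency in circulation +179B, Government deposits +144B
Commercial banking system:
  Assets:      Reserves at CB −978B, Securities −192B, Foreign assets +435B
  Liabilities: Checkable deposits −323B, Borrowings from CB −412B
Change in total bank assets = -735 billion.

-735 billion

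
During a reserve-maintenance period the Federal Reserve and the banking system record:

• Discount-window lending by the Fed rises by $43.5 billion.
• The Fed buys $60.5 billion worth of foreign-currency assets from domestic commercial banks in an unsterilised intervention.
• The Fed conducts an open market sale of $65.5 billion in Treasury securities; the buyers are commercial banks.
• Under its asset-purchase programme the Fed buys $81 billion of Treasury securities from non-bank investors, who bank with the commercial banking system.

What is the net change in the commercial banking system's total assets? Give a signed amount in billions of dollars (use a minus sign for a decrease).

Discount-window loan $43.5 billion: bank balance sheets expand → +$43.5B.
FX purchase $60.5 billion: just an asset swap on bank balance sheets → 0.
OMO sale (to banks) $65.5 billion: just an asset swap on bank balance sheets → 0.
Asset purchase (from non-banks) $81 billion: bank balance sheets expand → +$81B.
Net: 43.5 + 0 + 0 + 81 = +$124.5 billion.

+$124.5 billion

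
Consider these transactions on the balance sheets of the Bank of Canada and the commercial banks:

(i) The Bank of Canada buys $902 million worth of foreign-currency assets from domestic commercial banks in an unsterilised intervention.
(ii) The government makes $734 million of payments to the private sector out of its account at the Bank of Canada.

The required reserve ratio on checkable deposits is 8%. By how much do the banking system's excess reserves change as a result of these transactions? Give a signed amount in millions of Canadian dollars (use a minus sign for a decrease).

+$1577.28 million

FX purchase $902 million: reserves +$902M, deposits 0.
Government spending $734 million: reserves +$734M, deposits +$734M.
Totals: Δreserves = +$1636M, Δdeposits = +$734M.
Δrequired reserves = 8% × +$734M = +$58.72M.
Δexcess reserves = Δreserves − Δrequired = +$1636M − (+$58.72M) = +$1577.28 million.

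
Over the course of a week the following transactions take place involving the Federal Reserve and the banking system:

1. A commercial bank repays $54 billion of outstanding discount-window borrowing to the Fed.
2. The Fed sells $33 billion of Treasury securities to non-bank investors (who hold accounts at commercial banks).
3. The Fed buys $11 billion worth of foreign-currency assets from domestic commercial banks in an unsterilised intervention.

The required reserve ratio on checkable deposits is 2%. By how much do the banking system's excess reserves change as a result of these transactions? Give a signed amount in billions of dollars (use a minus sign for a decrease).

Discount-window repayment $54 billion: reserves −$54B, deposits 0.
Asset sale (to non-banks) $33 billion: reserves −$33B, deposits −$33B.
FX purchase $11 billion: reserves +$11B, deposits 0.
Totals: Δreserves = −$76B, Δdeposits = −$33B.
Δrequired reserves = 2% × −$33B = −$0.66B.
Δexcess reserves = Δreserves − Δrequired = −$76B − (−$0.66B) = -$75.34 billion.

-$75.34 billion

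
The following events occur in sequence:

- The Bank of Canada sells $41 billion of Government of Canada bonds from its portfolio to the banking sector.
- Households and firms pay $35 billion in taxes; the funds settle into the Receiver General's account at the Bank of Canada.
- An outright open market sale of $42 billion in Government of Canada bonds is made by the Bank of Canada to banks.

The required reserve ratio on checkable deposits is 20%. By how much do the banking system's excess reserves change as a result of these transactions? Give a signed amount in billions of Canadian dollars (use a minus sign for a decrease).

-$111 billion

OMO sale (to banks) $41 billion: reserves −$41B, deposits 0.
Government account inflow $35 billion: reserves −$35B, deposits −$35B.
OMO sale (to banks) $42 billion: reserves −$42B, deposits 0.
Totals: Δreserves = −$118B, Δdeposits = −$35B.
Δrequired reserves = 20% × −$35B = −$7B.
Δexcess reserves = Δreserves − Δrequired = −$118B − (−$7B) = -$111 billion.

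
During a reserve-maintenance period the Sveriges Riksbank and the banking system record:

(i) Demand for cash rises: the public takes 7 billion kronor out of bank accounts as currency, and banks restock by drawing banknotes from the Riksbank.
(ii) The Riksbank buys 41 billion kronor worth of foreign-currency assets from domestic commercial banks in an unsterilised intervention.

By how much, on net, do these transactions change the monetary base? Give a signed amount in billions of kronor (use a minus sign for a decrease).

Currency withdrawal 7 billion kronor: just a shift between currency and reserves — both are base money → 0.
FX purchase 41 billion kronor: Riksbank balance sheet expands → +41B.
Net: 0 + 41 = +41 billion.

+41 billion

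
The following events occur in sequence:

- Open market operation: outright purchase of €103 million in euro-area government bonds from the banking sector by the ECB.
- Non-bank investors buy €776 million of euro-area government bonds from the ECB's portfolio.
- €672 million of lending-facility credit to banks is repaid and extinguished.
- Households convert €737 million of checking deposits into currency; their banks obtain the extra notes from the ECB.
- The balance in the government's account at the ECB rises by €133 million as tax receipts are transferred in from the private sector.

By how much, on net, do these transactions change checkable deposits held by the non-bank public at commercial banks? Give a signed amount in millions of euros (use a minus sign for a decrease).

-€1646 million

ECB balance sheet:
  Assets:      Securities −€673M, Loans to banks −€672M
  Liabilities: Bank reserves −€2215M, Currency in circulation +€737M, Government deposits +€133M
Commercial banking system:
  Assets:      Reserves at CB −€2215M, Securities −€103M
  Liabilities: Checkable deposits −€1646M, Borrowings from CB −€672M
So the change in checkable deposits held by the non-bank public at commercial banks is -€1646 million.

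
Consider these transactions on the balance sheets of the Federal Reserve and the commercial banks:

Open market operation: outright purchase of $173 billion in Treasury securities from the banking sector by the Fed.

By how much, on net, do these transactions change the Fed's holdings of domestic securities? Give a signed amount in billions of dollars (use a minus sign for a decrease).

+$173 billion

OMO purchase (from banks) $173 billion: securities added to the Fed's portfolio → +$173B.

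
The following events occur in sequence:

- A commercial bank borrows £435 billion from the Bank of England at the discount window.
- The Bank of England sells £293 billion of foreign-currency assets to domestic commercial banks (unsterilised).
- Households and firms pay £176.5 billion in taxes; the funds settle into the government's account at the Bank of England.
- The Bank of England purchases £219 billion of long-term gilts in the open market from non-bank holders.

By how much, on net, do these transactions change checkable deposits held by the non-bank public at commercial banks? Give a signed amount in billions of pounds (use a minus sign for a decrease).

+£42.5 billion

Discount-window loan £435 billion: the counterparty is a bank, so public deposits are unchanged → 0.
FX sale £293 billion: the counterparty is a bank, so public deposits are unchanged → 0.
Government account inflow £176.5 billion: non-bank counterparties' bank balances fall → −£176.5B.
Asset purchase (from non-banks) £219 billion: non-bank counterparties' bank balances rise → +£219B.
Net: 0 + 0 − 176.5 + 219 = +£42.5 billion.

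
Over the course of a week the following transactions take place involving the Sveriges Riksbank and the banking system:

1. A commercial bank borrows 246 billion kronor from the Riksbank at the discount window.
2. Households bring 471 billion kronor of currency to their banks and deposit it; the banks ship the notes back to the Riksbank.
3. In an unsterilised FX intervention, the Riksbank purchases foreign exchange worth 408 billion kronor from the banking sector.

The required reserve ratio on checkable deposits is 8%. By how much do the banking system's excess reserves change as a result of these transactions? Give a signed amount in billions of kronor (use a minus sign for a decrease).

+1087.32 billion

Discount-window loan 246 billion kronor: reserves +246B, deposits 0.
Currency deposit 471 billion kronor: reserves +471B, deposits +471B.
FX purchase 408 billion kronor: reserves +408B, deposits 0.
Totals: Δreserves = +1125B, Δdeposits = +471B.
Δrequired reserves = 8% × +471B = +37.68B.
Δexcess reserves = Δreserves − Δrequired = +1125B − (+37.68B) = +1087.32 billion.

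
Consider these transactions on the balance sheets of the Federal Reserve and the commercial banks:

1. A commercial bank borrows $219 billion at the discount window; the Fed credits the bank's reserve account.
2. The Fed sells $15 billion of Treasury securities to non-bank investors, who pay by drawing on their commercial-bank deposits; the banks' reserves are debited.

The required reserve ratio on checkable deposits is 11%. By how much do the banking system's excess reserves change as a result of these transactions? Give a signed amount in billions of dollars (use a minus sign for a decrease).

Discount-window loan $219 billion: reserves +$219B, deposits 0.
Asset sale (to non-banks) $15 billion: reserves −$15B, deposits −$15B.
Totals: Δreserves = +$204B, Δdeposits = −$15B.
Δrequired reserves = 11% × −$15B = −$1.65B.
Δexcess reserves = Δreserves − Δrequired = +$204B − (−$1.65B) = +$205.65 billion.

+$205.65 billion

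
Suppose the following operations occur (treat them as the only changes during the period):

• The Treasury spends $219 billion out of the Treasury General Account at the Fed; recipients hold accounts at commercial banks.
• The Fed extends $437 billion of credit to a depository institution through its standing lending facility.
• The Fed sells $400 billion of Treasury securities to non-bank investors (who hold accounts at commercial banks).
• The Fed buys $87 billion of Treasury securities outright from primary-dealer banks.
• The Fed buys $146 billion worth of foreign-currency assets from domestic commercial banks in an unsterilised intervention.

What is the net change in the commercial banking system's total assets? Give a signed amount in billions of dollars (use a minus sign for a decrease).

Government spending $219 billion: bank balance sheets expand → +$219B.
Discount-window loan $437 billion: bank balance sheets expand → +$437B.
Asset sale (to non-banks) $400 billion: bank balance sheets shrink → −$400B.
OMO purchase (from banks) $87 billion: just an asset swap on bank balance sheets → 0.
FX purchase $146 billion: just an asset swap on bank balance sheets → 0.
Net: 219 + 437 − 400 + 0 + 0 = +$256 billion.

+$256 billion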